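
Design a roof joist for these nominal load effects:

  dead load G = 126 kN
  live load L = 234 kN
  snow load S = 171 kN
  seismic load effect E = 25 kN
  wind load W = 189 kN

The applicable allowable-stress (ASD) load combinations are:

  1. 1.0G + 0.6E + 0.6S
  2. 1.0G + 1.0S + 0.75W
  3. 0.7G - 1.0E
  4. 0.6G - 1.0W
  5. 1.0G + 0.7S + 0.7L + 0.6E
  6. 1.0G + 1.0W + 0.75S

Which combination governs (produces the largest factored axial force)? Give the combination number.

Combination 6

1. 1.0(126) + 0.6(25) + 0.6(171) = 126.0 + 15.0 + 102.6 = 243.6
2. 1.0(126) + 1.0(171) + 0.75(189) = 126.0 + 171.0 + 141.8 = 438.8
3. 0.7(126) - 1.0(25) = 88.2 - 25.0 = 63.2
4. 0.6(126) - 1.0(189) = 75.6 - 189.0 = -113.4
5. 1.0(126) + 0.7(171) + 0.7(234) + 0.6(25) = 126.0 + 119.7 + 163.8 + 15.0 = 424.5
6. 1.0(126) + 1.0(189) + 0.75(171) = 126.0 + 189.0 + 128.3 = 443.3
The largest value is 443.3 kN from combination 6.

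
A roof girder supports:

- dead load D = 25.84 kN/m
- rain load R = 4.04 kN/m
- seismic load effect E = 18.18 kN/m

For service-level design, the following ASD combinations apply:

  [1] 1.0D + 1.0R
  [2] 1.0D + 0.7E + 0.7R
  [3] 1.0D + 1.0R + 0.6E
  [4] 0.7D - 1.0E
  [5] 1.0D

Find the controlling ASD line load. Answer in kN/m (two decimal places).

41.39 kN/m

[1] 1.0(25.84) + 1.0(4.04) = 25.84 + 4.04 = 29.88
[2] 1.0(25.84) + 0.7(18.18) + 0.7(4.04) = 41.39
[3] 1.0(25.84) + 1.0(4.04) + 0.6(18.18) = 25.84 + 4.04 + 10.91 = 40.79
[4] 0.7(25.84) - 1.0(18.18) = 18.09 - 18.18 = -0.09
[5] 1.0(25.84) = 25.84
The controlling combination is 2, giving 41.39 kN/m.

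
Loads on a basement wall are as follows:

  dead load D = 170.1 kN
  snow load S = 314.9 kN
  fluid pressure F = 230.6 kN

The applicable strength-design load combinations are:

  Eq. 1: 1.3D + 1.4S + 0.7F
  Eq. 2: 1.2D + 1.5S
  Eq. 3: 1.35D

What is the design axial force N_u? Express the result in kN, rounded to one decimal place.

823.4 kN

Eq. 1: 1.3(170.1) + 1.4(314.9) + 0.7(230.6) = 221.1 + 440.9 + 161.4 = 823.4
Eq. 2: 1.2(170.1) + 1.5(314.9) = 204.1 + 472.4 = 676.5
Eq. 3: 1.35(170.1) = 229.6
The controlling combination is 1, giving 823.4 kN.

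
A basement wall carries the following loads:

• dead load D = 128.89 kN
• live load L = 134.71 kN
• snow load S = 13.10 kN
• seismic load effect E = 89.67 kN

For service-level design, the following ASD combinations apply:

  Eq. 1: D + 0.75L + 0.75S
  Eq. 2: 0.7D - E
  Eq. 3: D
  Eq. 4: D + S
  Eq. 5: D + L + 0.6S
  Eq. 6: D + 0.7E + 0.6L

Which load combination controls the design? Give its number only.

Combination 6

Eq. 1: 1.0(128.89) + 0.75(134.71) + 0.75(13.10) = 128.89 + 101.03 + 9.83 = 239.75
Eq. 2: 0.7(128.89) - 1.0(89.67) = 90.22 - 89.67 = 0.55
Eq. 3: 1.0(128.89) = 128.89
Eq. 4: 1.0(128.89) + 1.0(13.10) = 128.89 + 13.10 = 141.99
Eq. 5: 1.0(128.89) + 1.0(134.71) + 0.6(13.10) = 128.89 + 134.71 + 7.86 = 271.46
Eq. 6: 1.0(128.89) + 0.7(89.67) + 0.6(134.71) = 128.89 + 62.77 + 80.83 = 272.49
The largest value is 272.49 kN from combination 6.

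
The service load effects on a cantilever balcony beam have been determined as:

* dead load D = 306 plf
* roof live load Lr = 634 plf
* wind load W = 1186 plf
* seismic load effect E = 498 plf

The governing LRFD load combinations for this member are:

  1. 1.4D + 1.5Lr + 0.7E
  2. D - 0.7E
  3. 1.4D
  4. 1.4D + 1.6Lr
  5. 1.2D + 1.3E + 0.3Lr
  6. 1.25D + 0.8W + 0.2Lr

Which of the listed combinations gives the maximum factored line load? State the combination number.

Combination 1

1. 1.4(306) + 1.5(634) + 0.7(498) = 428.4 + 951.0 + 348.6 = 1728.0
2. 1.0(306) - 0.7(498) = 306.0 - 348.6 = -42.6
3. 1.4(306) = 428.4
4. 1.4(306) + 1.6(634) = 428.4 + 1014.4 = 1442.8
5. 1.2(306) + 1.3(498) + 0.3(634) = 367.2 + 647.4 + 190.2 = 1204.8
6. 1.25(306) + 0.8(1186) + 0.2(634) = 382.5 + 948.8 + 126.8 = 1458.1
The largest value is 1728.0 plf from combination 1.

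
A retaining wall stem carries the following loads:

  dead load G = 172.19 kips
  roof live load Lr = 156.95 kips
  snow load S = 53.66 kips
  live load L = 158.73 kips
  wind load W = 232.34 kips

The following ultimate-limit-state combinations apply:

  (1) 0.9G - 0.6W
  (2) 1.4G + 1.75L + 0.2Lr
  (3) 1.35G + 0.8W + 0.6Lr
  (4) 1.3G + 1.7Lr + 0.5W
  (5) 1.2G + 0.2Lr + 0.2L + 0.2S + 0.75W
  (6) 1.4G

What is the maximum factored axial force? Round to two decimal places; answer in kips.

606.83 kips

(1) 0.9(172.19) - 0.6(232.34) = 154.97 - 139.40 = 15.57
(2) 1.4(172.19) + 1.75(158.73) + 0.2(156.95) = 550.23
(3) 1.35(172.19) + 0.8(232.34) + 0.6(156.95) = 232.46 + 185.87 + 94.17 = 512.50
(4) 1.3(172.19) + 1.7(156.95) + 0.5(232.34) = 606.83
(5) 1.2(172.19) + 0.2(156.95) + 0.2(158.73) + 0.2(53.66) + 0.75(232.34) = 454.75
(6) 1.4(172.19) = 241.07
The controlling combination is 4, giving 606.83 kips.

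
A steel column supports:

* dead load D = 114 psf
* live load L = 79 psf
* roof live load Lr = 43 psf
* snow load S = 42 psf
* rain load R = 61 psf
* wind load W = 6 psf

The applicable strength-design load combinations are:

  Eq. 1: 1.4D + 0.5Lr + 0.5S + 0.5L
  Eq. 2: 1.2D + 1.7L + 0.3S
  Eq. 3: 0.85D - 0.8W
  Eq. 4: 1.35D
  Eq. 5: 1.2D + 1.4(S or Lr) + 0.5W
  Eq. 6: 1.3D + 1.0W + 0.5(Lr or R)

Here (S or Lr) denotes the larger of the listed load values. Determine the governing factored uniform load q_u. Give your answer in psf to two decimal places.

283.70 psf

(S or Lr) → Lr = 43 psf; (Lr or R) → R = 61 psf.
Eq. 1: 1.4(114) + 0.5(43) + 0.5(42) + 0.5(79) = 159.60 + 21.50 + 21.00 + 39.50 = 241.60
Eq. 2: 1.2(114) + 1.7(79) + 0.3(42) = 136.80 + 134.30 + 12.60 = 283.70
Eq. 3: 0.85(114) - 0.8(6) = 96.90 - 4.80 = 92.10
Eq. 4: 1.35(114) = 153.90
Eq. 5: 1.2(114) + 1.4(43) + 0.5(6) = 136.80 + 60.20 + 3.00 = 200.00
Eq. 6: 1.3(114) + 1.0(6) + 0.5(61) = 148.20 + 6.00 + 30.50 = 184.70
Combination 2 governs: q_u = 283.70 psf.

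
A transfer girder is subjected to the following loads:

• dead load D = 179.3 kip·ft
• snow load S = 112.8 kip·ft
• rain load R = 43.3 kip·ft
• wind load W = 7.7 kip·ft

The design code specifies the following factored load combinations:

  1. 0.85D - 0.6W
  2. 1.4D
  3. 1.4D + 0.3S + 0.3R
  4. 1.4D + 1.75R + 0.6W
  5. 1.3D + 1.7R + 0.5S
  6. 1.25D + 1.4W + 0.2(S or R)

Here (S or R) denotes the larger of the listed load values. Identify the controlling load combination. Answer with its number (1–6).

(S or R) → S = 112.8 kip·ft.
1. 0.85(179.3) - 0.6(7.7) = 147.8
2. 1.4(179.3) = 251.0
3. 1.4(179.3) + 0.3(112.8) + 0.3(43.3) = 297.9
4. 1.4(179.3) + 1.75(43.3) + 0.6(7.7) = 331.4
5. 1.3(179.3) + 1.7(43.3) + 0.5(112.8) = 363.1
6. 1.25(179.3) + 1.4(7.7) + 0.2(112.8) = 257.5
The largest value is 363.1 kip·ft from combination 5.

Combination 5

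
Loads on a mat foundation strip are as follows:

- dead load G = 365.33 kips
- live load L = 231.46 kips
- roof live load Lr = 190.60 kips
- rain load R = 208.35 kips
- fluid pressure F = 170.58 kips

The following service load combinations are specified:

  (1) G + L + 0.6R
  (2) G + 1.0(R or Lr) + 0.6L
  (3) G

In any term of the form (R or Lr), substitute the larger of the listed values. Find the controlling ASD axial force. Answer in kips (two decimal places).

(R or Lr) → R = 208.35 kips.
(1) 1.0(365.33) + 1.0(231.46) + 0.6(208.35) = 365.33 + 231.46 + 125.01 = 721.80
(2) 1.0(365.33) + 1.0(208.35) + 0.6(231.46) = 365.33 + 208.35 + 138.88 = 712.56
(3) 1.0(365.33) = 365.33
The controlling combination is 1, giving 721.80 kips.

721.80 kips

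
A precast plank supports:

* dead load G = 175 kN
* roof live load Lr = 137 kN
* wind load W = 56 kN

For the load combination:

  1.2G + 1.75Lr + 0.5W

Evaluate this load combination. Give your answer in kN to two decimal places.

1.2(175) + 1.75(137) + 0.5(56) = 477.75
P_u = 477.75 kN.

477.75 kN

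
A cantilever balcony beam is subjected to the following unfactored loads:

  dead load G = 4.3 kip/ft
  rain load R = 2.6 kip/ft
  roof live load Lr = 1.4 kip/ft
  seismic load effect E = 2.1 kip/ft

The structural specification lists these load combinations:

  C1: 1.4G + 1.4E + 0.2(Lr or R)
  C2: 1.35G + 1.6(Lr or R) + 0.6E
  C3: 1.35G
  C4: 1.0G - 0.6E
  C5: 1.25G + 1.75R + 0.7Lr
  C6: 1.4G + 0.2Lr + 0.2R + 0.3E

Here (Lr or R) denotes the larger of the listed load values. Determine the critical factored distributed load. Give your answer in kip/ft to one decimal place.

11.2 kip/ft

(Lr or R) → R = 2.6 kip/ft.
C1: 1.4(4.3) + 1.4(2.1) + 0.2(2.6) = 9.5
C2: 1.35(4.3) + 1.6(2.6) + 0.6(2.1) = 11.2
C3: 1.35(4.3) = 5.8
C4: 1.0(4.3) - 0.6(2.1) = 4.3 - 1.3 = 3.0
C5: 1.25(4.3) + 1.75(2.6) + 0.7(1.4) = 10.9
C6: 1.4(4.3) + 0.2(1.4) + 0.2(2.6) + 0.3(2.1) = 7.5
The controlling combination is 2, giving 11.2 kip/ft.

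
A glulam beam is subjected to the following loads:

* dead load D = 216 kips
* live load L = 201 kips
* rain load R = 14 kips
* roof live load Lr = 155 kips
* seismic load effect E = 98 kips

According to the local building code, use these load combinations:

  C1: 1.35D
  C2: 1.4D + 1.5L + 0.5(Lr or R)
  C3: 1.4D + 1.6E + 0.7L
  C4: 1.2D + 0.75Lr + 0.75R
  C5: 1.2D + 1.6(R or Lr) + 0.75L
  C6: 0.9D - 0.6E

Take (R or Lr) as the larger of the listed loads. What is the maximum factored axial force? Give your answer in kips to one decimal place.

681.4 kips

(Lr or R) → Lr = 155 kips; (R or Lr) → Lr = 155 kips.
C1: 1.35(216) = 291.6
C2: 1.4(216) + 1.5(201) + 0.5(155) = 302.4 + 301.5 + 77.5 = 681.4
C3: 1.4(216) + 1.6(98) + 0.7(201) = 302.4 + 156.8 + 140.7 = 599.9
C4: 1.2(216) + 0.75(155) + 0.75(14) = 259.2 + 116.3 + 10.5 = 386.0
C5: 1.2(216) + 1.6(155) + 0.75(201) = 259.2 + 248.0 + 150.8 = 658.0
C6: 0.9(216) - 0.6(98) = 194.4 - 58.8 = 135.6
Maximum is from combination 2.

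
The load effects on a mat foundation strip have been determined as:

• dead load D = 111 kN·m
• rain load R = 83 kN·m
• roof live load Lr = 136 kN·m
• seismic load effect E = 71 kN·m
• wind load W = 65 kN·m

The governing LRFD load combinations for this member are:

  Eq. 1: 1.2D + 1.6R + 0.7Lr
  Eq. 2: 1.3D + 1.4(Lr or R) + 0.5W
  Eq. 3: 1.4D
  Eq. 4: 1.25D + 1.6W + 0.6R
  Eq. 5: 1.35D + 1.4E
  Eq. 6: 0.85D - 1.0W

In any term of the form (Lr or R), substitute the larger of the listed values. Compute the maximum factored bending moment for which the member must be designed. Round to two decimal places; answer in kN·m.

367.20 kN·m

(Lr or R) → Lr = 136 kN·m.
Eq. 1: 1.2(111) + 1.6(83) + 0.7(136) = 133.20 + 132.80 + 95.20 = 361.20
Eq. 2: 1.3(111) + 1.4(136) + 0.5(65) = 144.30 + 190.40 + 32.50 = 367.20
Eq. 3: 1.4(111) = 155.40
Eq. 4: 1.25(111) + 1.6(65) + 0.6(83) = 138.75 + 104.00 + 49.80 = 292.55
Eq. 5: 1.35(111) + 1.4(71) = 149.85 + 99.40 = 249.25
Eq. 6: 0.85(111) - 1.0(65) = 94.35 - 65.00 = 29.35
Combination 2 governs: M_u = 367.20 kN·m.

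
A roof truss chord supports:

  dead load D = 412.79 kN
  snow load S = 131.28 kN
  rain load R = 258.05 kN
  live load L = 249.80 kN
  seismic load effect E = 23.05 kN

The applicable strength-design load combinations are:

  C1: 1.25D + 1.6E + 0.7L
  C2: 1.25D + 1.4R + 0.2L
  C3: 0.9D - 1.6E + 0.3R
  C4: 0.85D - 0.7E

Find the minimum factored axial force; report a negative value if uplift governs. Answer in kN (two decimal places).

C1: 1.25(412.79) + 1.6(23.05) + 0.7(249.80) = 515.99 + 36.88 + 174.86 = 727.73
C2: 1.25(412.79) + 1.4(258.05) + 0.2(249.80) = 515.99 + 361.27 + 49.96 = 927.22
C3: 0.9(412.79) - 1.6(23.05) + 0.3(258.05) = 371.51 - 36.88 + 77.42 = 412.05
C4: 0.85(412.79) - 0.7(23.05) = 334.74
Combination 4 gives the minimum: 334.74 kN.

334.74 kN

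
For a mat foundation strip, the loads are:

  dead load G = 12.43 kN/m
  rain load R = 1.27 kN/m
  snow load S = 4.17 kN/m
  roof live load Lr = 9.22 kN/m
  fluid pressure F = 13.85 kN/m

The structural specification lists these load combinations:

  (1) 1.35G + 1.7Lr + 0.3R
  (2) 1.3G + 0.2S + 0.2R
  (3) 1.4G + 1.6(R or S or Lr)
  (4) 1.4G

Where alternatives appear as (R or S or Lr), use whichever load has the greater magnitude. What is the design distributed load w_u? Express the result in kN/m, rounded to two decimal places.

32.84 kN/m

(R or S or Lr) → Lr = 9.22 kN/m.
(1) 1.35(12.43) + 1.7(9.22) + 0.3(1.27) = 32.84
(2) 1.3(12.43) + 0.2(4.17) + 0.2(1.27) = 17.25
(3) 1.4(12.43) + 1.6(9.22) = 17.40 + 14.75 = 32.15
(4) 1.4(12.43) = 17.40
Maximum is from combination 1.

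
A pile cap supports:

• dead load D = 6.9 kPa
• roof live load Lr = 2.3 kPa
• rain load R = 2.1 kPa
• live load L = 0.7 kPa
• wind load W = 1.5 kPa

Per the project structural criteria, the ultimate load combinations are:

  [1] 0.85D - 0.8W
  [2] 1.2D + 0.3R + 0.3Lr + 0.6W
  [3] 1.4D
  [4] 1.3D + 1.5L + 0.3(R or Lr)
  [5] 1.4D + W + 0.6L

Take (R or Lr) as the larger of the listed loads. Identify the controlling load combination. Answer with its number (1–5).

Combination 5

(R or Lr) → Lr = 2.3 kPa.
[1] 0.85(6.9) - 0.8(1.5) = 5.9 - 1.2 = 4.7
[2] 1.2(6.9) + 0.3(2.1) + 0.3(2.3) + 0.6(1.5) = 8.3 + 0.6 + 0.7 + 0.9 = 10.5
[3] 1.4(6.9) = 9.7
[4] 1.3(6.9) + 1.5(0.7) + 0.3(2.3) = 10.7
[5] 1.4(6.9) + 1.0(1.5) + 0.6(0.7) = 9.7 + 1.5 + 0.4 = 11.6
The largest value is 11.6 kPa from combination 5.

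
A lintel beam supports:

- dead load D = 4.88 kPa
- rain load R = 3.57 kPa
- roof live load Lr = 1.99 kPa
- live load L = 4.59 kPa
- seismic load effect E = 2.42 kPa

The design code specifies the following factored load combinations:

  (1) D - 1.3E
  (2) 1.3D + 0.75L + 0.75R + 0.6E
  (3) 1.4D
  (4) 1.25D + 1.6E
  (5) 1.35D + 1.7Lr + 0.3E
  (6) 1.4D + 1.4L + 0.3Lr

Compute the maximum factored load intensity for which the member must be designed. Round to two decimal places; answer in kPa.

13.92 kPa

(1) 1.0(4.88) - 1.3(2.42) = 4.88 - 3.15 = 1.73
(2) 1.3(4.88) + 0.75(4.59) + 0.75(3.57) + 0.6(2.42) = 13.92
(3) 1.4(4.88) = 6.83
(4) 1.25(4.88) + 1.6(2.42) = 6.10 + 3.87 = 9.97
(5) 1.35(4.88) + 1.7(1.99) + 0.3(2.42) = 6.59 + 3.38 + 0.73 = 10.70
(6) 1.4(4.88) + 1.4(4.59) + 0.3(1.99) = 6.83 + 6.43 + 0.60 = 13.86
Maximum is from combination 2.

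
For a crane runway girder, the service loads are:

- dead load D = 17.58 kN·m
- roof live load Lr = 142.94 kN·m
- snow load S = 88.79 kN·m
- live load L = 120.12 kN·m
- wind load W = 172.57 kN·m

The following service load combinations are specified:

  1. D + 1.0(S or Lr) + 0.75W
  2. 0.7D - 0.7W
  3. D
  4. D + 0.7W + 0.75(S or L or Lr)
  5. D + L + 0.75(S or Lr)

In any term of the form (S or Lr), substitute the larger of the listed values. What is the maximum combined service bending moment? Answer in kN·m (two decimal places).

(S or Lr) → Lr = 142.94 kN·m; (S or L or Lr) → Lr = 142.94 kN·m.
1. 1.0(17.58) + 1.0(142.94) + 0.75(172.57) = 17.58 + 142.94 + 129.43 = 289.95
2. 0.7(17.58) - 0.7(172.57) = 12.31 - 120.80 = -108.49
3. 1.0(17.58) = 17.58
4. 1.0(17.58) + 0.7(172.57) + 0.75(142.94) = 245.58
5. 1.0(17.58) + 1.0(120.12) + 0.75(142.94) = 17.58 + 120.12 + 107.21 = 244.91
Combination 1 governs: M = 289.95 kN·m.

289.95 kN·m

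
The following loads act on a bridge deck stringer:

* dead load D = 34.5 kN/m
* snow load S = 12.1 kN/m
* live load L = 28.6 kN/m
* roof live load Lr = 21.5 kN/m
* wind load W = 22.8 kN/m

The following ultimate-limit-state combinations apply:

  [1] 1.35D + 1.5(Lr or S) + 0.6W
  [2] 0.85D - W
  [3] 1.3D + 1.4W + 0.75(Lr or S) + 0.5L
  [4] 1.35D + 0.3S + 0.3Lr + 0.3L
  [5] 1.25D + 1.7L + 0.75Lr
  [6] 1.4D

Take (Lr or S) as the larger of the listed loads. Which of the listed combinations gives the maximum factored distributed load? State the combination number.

Combination 5

(Lr or S) → Lr = 21.5 kN/m.
[1] 1.35(34.5) + 1.5(21.5) + 0.6(22.8) = 92.5
[2] 0.85(34.5) - 1.0(22.8) = 29.3 - 22.8 = 6.5
[3] 1.3(34.5) + 1.4(22.8) + 0.75(21.5) + 0.5(28.6) = 44.9 + 31.9 + 16.1 + 14.3 = 107.2
[4] 1.35(34.5) + 0.3(12.1) + 0.3(21.5) + 0.3(28.6) = 65.2
[5] 1.25(34.5) + 1.7(28.6) + 0.75(21.5) = 107.9
[6] 1.4(34.5) = 48.3
The largest value is 107.9 kN/m from combination 5.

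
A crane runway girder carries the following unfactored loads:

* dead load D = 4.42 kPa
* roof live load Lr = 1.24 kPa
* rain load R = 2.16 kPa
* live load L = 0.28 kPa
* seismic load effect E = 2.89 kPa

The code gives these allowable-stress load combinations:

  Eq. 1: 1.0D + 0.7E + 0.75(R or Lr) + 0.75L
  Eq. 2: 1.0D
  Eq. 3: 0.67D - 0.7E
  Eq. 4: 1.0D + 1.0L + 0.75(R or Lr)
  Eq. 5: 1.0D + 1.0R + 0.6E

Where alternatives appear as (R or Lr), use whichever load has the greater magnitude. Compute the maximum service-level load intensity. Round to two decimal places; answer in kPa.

(R or Lr) → R = 2.16 kPa.
Eq. 1: 1.0(4.42) + 0.7(2.89) + 0.75(2.16) + 0.75(0.28) = 8.27
Eq. 2: 1.0(4.42) = 4.42
Eq. 3: 0.67(4.42) - 0.7(2.89) = 0.94
Eq. 4: 1.0(4.42) + 1.0(0.28) + 0.75(2.16) = 6.32
Eq. 5: 1.0(4.42) + 1.0(2.16) + 0.6(2.89) = 8.31
The controlling combination is 5, giving 8.31 kPa.

8.31 kPa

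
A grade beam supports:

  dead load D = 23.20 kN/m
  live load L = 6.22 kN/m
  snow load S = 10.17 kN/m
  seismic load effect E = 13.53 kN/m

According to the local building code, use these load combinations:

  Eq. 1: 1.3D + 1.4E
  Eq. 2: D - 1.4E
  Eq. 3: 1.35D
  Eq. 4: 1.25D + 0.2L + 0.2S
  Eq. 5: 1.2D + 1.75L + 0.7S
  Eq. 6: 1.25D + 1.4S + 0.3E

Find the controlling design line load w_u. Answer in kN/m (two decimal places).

Eq. 1: 1.3(23.20) + 1.4(13.53) = 30.16 + 18.94 = 49.10
Eq. 2: 1.0(23.20) - 1.4(13.53) = 23.20 - 18.94 = 4.26
Eq. 3: 1.35(23.20) = 31.32
Eq. 4: 1.25(23.20) + 0.2(6.22) + 0.2(10.17) = 32.28
Eq. 5: 1.2(23.20) + 1.75(6.22) + 0.7(10.17) = 45.84
Eq. 6: 1.25(23.20) + 1.4(10.17) + 0.3(13.53) = 29.00 + 14.24 + 4.06 = 47.30
Maximum is from combination 1.

49.10 kN/m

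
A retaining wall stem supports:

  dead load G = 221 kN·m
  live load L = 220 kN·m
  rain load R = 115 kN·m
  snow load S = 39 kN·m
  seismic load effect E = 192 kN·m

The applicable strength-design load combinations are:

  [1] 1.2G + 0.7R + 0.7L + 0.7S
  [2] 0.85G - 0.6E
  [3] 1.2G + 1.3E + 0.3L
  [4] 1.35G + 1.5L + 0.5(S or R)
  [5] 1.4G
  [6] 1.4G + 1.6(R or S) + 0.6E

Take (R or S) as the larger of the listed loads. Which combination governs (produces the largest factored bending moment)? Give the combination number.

Combination 4

(S or R) → R = 115 kN·m; (R or S) → R = 115 kN·m.
[1] 1.2(221) + 0.7(115) + 0.7(220) + 0.7(39) = 527.00
[2] 0.85(221) - 0.6(192) = 72.65
[3] 1.2(221) + 1.3(192) + 0.3(220) = 580.80
[4] 1.35(221) + 1.5(220) + 0.5(115) = 685.85
[5] 1.4(221) = 309.40
[6] 1.4(221) + 1.6(115) + 0.6(192) = 608.60
The largest value is 685.85 kN·m from combination 4.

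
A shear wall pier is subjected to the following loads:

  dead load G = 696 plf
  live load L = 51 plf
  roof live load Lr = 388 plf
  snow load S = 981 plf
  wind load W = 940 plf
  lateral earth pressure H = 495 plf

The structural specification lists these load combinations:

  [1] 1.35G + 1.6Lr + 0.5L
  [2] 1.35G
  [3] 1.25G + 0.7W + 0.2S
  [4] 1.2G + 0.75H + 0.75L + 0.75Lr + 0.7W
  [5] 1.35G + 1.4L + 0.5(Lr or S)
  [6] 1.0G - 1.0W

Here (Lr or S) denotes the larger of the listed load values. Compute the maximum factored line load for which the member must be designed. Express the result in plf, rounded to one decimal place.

2193.7 plf

(Lr or S) → S = 981 plf.
[1] 1.35(696) + 1.6(388) + 0.5(51) = 939.6 + 620.8 + 25.5 = 1585.9
[2] 1.35(696) = 939.6
[3] 1.25(696) + 0.7(940) + 0.2(981) = 870.0 + 658.0 + 196.2 = 1724.2
[4] 1.2(696) + 0.75(495) + 0.75(51) + 0.75(388) + 0.7(940) = 2193.7
[5] 1.35(696) + 1.4(51) + 0.5(981) = 939.6 + 71.4 + 490.5 = 1501.5
[6] 1.0(696) - 1.0(940) = 696.0 - 940.0 = -244.0
Combination 4 governs: w_u = 2193.7 plf.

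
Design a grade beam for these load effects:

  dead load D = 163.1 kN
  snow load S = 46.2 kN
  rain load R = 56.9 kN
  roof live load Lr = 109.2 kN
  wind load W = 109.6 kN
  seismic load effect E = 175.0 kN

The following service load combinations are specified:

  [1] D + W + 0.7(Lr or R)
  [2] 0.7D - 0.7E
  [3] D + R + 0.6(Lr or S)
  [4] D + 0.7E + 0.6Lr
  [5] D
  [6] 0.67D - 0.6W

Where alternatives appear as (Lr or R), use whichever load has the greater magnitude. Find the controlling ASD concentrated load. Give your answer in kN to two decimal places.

(Lr or R) → Lr = 109.2 kN; (Lr or S) → Lr = 109.2 kN.
[1] 1.0(163.1) + 1.0(109.6) + 0.7(109.2) = 349.14
[2] 0.7(163.1) - 0.7(175.0) = -8.33
[3] 1.0(163.1) + 1.0(56.9) + 0.6(109.2) = 285.52
[4] 1.0(163.1) + 0.7(175.0) + 0.6(109.2) = 351.12
[5] 1.0(163.1) = 163.10
[6] 0.67(163.1) - 0.6(109.6) = 43.52
The controlling combination is 4, giving 351.12 kN.

351.12 kN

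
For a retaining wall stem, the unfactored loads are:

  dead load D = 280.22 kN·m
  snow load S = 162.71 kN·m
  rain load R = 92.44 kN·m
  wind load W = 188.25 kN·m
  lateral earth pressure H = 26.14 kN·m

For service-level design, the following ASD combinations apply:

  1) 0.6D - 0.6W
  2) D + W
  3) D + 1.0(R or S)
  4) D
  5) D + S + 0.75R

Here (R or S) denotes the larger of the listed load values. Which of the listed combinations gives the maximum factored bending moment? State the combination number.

Combination 5

(R or S) → S = 162.71 kN·m.
1) 0.6(280.22) - 0.6(188.25) = 168.13 - 112.95 = 55.18
2) 1.0(280.22) + 1.0(188.25) = 280.22 + 188.25 = 468.47
3) 1.0(280.22) + 1.0(162.71) = 280.22 + 162.71 = 442.93
4) 1.0(280.22) = 280.22
5) 1.0(280.22) + 1.0(162.71) + 0.75(92.44) = 280.22 + 162.71 + 69.33 = 512.26
The largest value is 512.26 kN·m from combination 5.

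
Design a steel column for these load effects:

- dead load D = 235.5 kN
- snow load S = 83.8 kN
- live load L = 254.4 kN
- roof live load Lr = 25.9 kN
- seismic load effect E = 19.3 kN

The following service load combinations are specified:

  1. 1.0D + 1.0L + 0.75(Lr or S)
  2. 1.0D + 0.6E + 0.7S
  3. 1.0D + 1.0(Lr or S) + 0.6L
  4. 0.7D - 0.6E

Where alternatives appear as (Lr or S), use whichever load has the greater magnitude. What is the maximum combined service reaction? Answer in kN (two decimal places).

552.75 kN

(Lr or S) → S = 83.8 kN.
1. 1.0(235.5) + 1.0(254.4) + 0.75(83.8) = 235.50 + 254.40 + 62.85 = 552.75
2. 1.0(235.5) + 0.6(19.3) + 0.7(83.8) = 235.50 + 11.58 + 58.66 = 305.74
3. 1.0(235.5) + 1.0(83.8) + 0.6(254.4) = 235.50 + 83.80 + 152.64 = 471.94
4. 0.7(235.5) - 0.6(19.3) = 164.85 - 11.58 = 153.27
Combination 1 governs: V = 552.75 kN.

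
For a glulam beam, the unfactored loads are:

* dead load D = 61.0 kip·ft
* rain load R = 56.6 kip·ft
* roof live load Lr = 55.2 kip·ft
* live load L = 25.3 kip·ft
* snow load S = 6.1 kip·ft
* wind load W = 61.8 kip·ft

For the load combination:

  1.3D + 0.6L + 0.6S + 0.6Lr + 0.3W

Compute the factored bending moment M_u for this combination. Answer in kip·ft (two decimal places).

149.80 kip·ft

1.3(61.0) + 0.6(25.3) + 0.6(6.1) + 0.6(55.2) + 0.3(61.8) = 79.30 + 15.18 + 3.66 + 33.12 + 18.54 = 149.80
M_u = 149.80 kip·ft.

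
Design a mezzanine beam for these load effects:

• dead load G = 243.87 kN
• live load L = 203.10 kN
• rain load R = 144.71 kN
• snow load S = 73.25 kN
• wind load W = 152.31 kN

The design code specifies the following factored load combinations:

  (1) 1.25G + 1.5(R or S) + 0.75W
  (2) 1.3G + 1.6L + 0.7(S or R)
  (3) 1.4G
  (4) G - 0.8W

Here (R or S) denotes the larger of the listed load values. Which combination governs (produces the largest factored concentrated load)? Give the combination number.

Combination 2

(R or S) → R = 144.71 kN; (S or R) → R = 144.71 kN.
(1) 1.25(243.87) + 1.5(144.71) + 0.75(152.31) = 304.84 + 217.07 + 114.23 = 636.14
(2) 1.3(243.87) + 1.6(203.10) + 0.7(144.71) = 317.03 + 324.96 + 101.30 = 743.29
(3) 1.4(243.87) = 341.42
(4) 1.0(243.87) - 0.8(152.31) = 243.87 - 121.85 = 122.02
The largest value is 743.29 kN from combination 2.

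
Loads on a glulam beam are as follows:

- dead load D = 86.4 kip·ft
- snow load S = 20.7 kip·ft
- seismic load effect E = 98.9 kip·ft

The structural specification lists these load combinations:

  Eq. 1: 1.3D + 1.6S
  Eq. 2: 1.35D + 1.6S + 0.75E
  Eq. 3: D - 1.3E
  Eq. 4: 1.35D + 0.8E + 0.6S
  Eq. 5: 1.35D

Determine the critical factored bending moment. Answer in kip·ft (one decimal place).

Eq. 1: 1.3(86.4) + 1.6(20.7) = 112.3 + 33.1 = 145.4
Eq. 2: 1.35(86.4) + 1.6(20.7) + 0.75(98.9) = 116.6 + 33.1 + 74.2 = 223.9
Eq. 3: 1.0(86.4) - 1.3(98.9) = 86.4 - 128.6 = -42.2
Eq. 4: 1.35(86.4) + 0.8(98.9) + 0.6(20.7) = 208.2
Eq. 5: 1.35(86.4) = 116.6
Combination 2 governs: M_u = 223.9 kip·ft.

223.9 kip·ft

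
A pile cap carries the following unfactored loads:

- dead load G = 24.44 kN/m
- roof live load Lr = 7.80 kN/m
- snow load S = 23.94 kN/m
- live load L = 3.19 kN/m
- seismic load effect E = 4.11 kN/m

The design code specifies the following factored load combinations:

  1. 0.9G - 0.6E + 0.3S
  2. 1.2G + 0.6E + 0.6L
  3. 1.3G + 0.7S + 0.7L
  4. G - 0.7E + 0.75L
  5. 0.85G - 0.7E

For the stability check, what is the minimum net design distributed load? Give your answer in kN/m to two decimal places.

17.90 kN/m

1. 0.9(24.44) - 0.6(4.11) + 0.3(23.94) = 22.00 - 2.47 + 7.18 = 26.71
2. 1.2(24.44) + 0.6(4.11) + 0.6(3.19) = 29.33 + 2.47 + 1.91 = 33.71
3. 1.3(24.44) + 0.7(23.94) + 0.7(3.19) = 31.77 + 16.76 + 2.23 = 50.76
4. 1.0(24.44) - 0.7(4.11) + 0.75(3.19) = 23.96
5. 0.85(24.44) - 0.7(4.11) = 17.90
Combination 5 gives the minimum: 17.90 kN/m.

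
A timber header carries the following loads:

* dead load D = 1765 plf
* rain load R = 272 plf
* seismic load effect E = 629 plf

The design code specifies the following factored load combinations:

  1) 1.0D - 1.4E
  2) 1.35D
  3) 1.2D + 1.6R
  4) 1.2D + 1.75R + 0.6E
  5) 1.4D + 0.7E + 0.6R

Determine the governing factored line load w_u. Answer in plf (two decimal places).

1) 1.0(1765) - 1.4(629) = 884.40
2) 1.35(1765) = 2382.75
3) 1.2(1765) + 1.6(272) = 2553.20
4) 1.2(1765) + 1.75(272) + 0.6(629) = 2971.40
5) 1.4(1765) + 0.7(629) + 0.6(272) = 3074.50
Combination 5 governs: w_u = 3074.50 plf.

3074.50 plf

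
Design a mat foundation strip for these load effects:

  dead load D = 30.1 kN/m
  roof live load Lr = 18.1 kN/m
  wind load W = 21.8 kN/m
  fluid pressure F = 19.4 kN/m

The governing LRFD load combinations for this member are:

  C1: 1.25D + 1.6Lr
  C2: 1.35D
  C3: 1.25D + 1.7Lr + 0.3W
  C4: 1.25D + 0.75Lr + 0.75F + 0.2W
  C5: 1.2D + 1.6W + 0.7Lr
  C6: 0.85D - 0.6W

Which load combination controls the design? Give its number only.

C1: 1.25(30.1) + 1.6(18.1) = 37.63 + 28.96 = 66.59
C2: 1.35(30.1) = 40.64
C3: 1.25(30.1) + 1.7(18.1) + 0.3(21.8) = 37.63 + 30.77 + 6.54 = 74.94
C4: 1.25(30.1) + 0.75(18.1) + 0.75(19.4) + 0.2(21.8) = 70.11
C5: 1.2(30.1) + 1.6(21.8) + 0.7(18.1) = 36.12 + 34.88 + 12.67 = 83.67
C6: 0.85(30.1) - 0.6(21.8) = 25.59 - 13.08 = 12.51
The largest value is 83.67 kN/m from combination 5.

Combination 5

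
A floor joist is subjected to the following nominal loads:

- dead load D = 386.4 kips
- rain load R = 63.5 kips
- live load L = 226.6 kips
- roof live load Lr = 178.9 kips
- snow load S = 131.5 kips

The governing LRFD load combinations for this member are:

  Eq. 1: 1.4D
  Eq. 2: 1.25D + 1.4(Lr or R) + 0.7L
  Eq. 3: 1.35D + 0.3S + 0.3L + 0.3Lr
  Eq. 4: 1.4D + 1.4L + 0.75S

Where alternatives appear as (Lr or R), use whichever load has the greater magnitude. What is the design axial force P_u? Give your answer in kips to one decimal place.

(Lr or R) → Lr = 178.9 kips.
Eq. 1: 1.4(386.4) = 541.0
Eq. 2: 1.25(386.4) + 1.4(178.9) + 0.7(226.6) = 892.1
Eq. 3: 1.35(386.4) + 0.3(131.5) + 0.3(226.6) + 0.3(178.9) = 682.7
Eq. 4: 1.4(386.4) + 1.4(226.6) + 0.75(131.5) = 956.8
The controlling combination is 4, giving 956.8 kips.

956.8 kips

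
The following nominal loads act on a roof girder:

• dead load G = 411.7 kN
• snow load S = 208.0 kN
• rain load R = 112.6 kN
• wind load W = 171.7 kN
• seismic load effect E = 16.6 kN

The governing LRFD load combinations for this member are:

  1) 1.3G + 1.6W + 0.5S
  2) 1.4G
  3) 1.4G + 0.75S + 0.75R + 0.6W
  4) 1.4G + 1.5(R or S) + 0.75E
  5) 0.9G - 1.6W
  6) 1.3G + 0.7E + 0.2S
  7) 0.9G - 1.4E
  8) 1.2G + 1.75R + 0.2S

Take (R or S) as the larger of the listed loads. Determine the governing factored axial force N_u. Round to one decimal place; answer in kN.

(R or S) → S = 208.0 kN.
1) 1.3(411.7) + 1.6(171.7) + 0.5(208.0) = 535.2 + 274.7 + 104.0 = 913.9
2) 1.4(411.7) = 576.4
3) 1.4(411.7) + 0.75(208.0) + 0.75(112.6) + 0.6(171.7) = 576.4 + 156.0 + 84.5 + 103.0 = 919.9
4) 1.4(411.7) + 1.5(208.0) + 0.75(16.6) = 900.8
5) 0.9(411.7) - 1.6(171.7) = 370.5 - 274.7 = 95.8
6) 1.3(411.7) + 0.7(16.6) + 0.2(208.0) = 535.2 + 11.6 + 41.6 = 588.4
7) 0.9(411.7) - 1.4(16.6) = 370.5 - 23.2 = 347.3
8) 1.2(411.7) + 1.75(112.6) + 0.2(208.0) = 494.0 + 197.1 + 41.6 = 732.7
Maximum is from combination 3.

919.9 kN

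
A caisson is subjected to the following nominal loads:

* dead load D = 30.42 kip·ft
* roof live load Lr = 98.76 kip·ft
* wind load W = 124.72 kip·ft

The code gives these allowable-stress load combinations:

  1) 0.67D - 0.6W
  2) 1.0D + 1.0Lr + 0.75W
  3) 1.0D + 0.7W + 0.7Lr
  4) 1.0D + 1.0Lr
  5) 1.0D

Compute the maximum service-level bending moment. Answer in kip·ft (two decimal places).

1) 0.67(30.42) - 0.6(124.72) = -54.45
2) 1.0(30.42) + 1.0(98.76) + 0.75(124.72) = 222.72
3) 1.0(30.42) + 0.7(124.72) + 0.7(98.76) = 186.86
4) 1.0(30.42) + 1.0(98.76) = 129.18
5) 1.0(30.42) = 30.42
Combination 2 governs: M = 222.72 kip·ft.

222.72 kip·ft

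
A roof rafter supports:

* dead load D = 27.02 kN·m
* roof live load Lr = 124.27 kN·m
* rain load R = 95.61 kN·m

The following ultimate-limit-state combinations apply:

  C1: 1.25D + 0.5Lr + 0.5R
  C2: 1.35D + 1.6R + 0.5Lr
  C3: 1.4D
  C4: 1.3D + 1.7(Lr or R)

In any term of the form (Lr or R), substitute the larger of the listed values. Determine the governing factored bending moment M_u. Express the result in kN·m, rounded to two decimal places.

251.59 kN·m

(Lr or R) → Lr = 124.27 kN·m.
C1: 1.25(27.02) + 0.5(124.27) + 0.5(95.61) = 143.72
C2: 1.35(27.02) + 1.6(95.61) + 0.5(124.27) = 251.59
C3: 1.4(27.02) = 37.83
C4: 1.3(27.02) + 1.7(124.27) = 35.13 + 211.26 = 246.39
The controlling combination is 2, giving 251.59 kN·m.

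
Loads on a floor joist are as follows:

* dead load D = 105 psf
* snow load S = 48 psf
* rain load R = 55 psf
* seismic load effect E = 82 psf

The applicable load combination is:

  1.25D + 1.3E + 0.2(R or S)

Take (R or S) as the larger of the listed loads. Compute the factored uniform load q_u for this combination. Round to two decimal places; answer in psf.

(R or S) → R = 55 psf.
1.25(105) + 1.3(82) + 0.2(55) = 248.85
q_u = 248.85 psf.

248.85 psf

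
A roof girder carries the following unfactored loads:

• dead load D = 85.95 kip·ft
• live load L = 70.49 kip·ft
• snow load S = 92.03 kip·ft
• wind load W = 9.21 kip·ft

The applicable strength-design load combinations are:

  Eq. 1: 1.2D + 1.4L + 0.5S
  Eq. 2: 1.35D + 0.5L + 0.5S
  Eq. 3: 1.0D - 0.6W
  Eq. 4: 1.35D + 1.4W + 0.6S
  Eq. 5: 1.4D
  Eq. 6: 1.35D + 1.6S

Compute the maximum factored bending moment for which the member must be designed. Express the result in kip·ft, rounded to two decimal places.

Eq. 1: 1.2(85.95) + 1.4(70.49) + 0.5(92.03) = 247.84
Eq. 2: 1.35(85.95) + 0.5(70.49) + 0.5(92.03) = 197.29
Eq. 3: 1.0(85.95) - 0.6(9.21) = 85.95 - 5.53 = 80.42
Eq. 4: 1.35(85.95) + 1.4(9.21) + 0.6(92.03) = 116.03 + 12.89 + 55.22 = 184.14
Eq. 5: 1.4(85.95) = 120.33
Eq. 6: 1.35(85.95) + 1.6(92.03) = 116.03 + 147.25 = 263.28
The controlling combination is 6, giving 263.28 kip·ft.

263.28 kip·ft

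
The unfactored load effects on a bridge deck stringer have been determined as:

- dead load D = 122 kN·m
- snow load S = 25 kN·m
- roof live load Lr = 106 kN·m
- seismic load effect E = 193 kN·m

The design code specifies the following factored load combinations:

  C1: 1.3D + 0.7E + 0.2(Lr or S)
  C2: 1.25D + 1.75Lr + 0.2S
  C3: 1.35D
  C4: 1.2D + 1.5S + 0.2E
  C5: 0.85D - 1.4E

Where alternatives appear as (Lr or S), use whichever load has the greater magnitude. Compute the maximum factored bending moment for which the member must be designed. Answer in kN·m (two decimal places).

(Lr or S) → Lr = 106 kN·m.
C1: 1.3(122) + 0.7(193) + 0.2(106) = 158.60 + 135.10 + 21.20 = 314.90
C2: 1.25(122) + 1.75(106) + 0.2(25) = 152.50 + 185.50 + 5.00 = 343.00
C3: 1.35(122) = 164.70
C4: 1.2(122) + 1.5(25) + 0.2(193) = 146.40 + 37.50 + 38.60 = 222.50
C5: 0.85(122) - 1.4(193) = 103.70 - 270.20 = -166.50
Maximum is from combination 2.

343.00 kN·m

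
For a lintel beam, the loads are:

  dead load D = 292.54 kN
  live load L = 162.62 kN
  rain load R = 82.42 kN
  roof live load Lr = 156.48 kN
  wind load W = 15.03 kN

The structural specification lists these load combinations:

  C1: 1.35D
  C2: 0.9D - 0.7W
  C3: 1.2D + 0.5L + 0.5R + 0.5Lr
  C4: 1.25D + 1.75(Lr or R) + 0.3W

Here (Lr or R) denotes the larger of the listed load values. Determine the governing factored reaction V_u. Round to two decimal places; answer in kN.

(Lr or R) → Lr = 156.48 kN.
C1: 1.35(292.54) = 394.93
C2: 0.9(292.54) - 0.7(15.03) = 263.29 - 10.52 = 252.77
C3: 1.2(292.54) + 0.5(162.62) + 0.5(82.42) + 0.5(156.48) = 351.05 + 81.31 + 41.21 + 78.24 = 551.81
C4: 1.25(292.54) + 1.75(156.48) + 0.3(15.03) = 644.02
Combination 4 governs: V_u = 644.02 kN.

644.02 kN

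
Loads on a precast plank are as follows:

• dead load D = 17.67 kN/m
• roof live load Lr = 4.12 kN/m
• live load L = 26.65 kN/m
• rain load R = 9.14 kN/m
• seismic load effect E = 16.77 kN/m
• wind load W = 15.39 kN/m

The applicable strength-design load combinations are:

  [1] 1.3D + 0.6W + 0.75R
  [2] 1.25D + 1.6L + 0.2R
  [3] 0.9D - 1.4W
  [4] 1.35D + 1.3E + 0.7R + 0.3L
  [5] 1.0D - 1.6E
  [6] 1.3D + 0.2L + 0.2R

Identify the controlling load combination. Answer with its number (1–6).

Combination 2

[1] 1.3(17.67) + 0.6(15.39) + 0.75(9.14) = 22.97 + 9.23 + 6.86 = 39.06
[2] 1.25(17.67) + 1.6(26.65) + 0.2(9.14) = 22.09 + 42.64 + 1.83 = 66.56
[3] 0.9(17.67) - 1.4(15.39) = -5.64
[4] 1.35(17.67) + 1.3(16.77) + 0.7(9.14) + 0.3(26.65) = 23.85 + 21.80 + 6.40 + 8.00 = 60.05
[5] 1.0(17.67) - 1.6(16.77) = 17.67 - 26.83 = -9.16
[6] 1.3(17.67) + 0.2(26.65) + 0.2(9.14) = 22.97 + 5.33 + 1.83 = 30.13
The largest value is 66.56 kN/m from combination 2.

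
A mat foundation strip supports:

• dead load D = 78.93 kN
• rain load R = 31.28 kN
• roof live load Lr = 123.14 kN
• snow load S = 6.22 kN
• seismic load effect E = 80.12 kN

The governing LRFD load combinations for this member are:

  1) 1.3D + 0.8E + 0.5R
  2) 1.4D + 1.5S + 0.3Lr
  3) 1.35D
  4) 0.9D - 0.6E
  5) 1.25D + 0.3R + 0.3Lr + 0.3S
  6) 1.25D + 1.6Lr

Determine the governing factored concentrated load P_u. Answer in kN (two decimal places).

1) 1.3(78.93) + 0.8(80.12) + 0.5(31.28) = 102.61 + 64.10 + 15.64 = 182.35
2) 1.4(78.93) + 1.5(6.22) + 0.3(123.14) = 110.50 + 9.33 + 36.94 = 156.77
3) 1.35(78.93) = 106.56
4) 0.9(78.93) - 0.6(80.12) = 71.04 - 48.07 = 22.97
5) 1.25(78.93) + 0.3(31.28) + 0.3(123.14) + 0.3(6.22) = 98.66 + 9.38 + 36.94 + 1.87 = 146.85
6) 1.25(78.93) + 1.6(123.14) = 295.69
The controlling combination is 6, giving 295.69 kN.

295.69 kN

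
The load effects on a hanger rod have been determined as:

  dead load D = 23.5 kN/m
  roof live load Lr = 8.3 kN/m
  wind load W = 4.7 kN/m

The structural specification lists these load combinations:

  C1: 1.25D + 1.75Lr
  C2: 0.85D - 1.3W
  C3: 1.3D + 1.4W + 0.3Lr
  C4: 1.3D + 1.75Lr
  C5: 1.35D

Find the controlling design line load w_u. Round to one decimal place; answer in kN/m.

C1: 1.25(23.5) + 1.75(8.3) = 29.4 + 14.5 = 43.9
C2: 0.85(23.5) - 1.3(4.7) = 20.0 - 6.1 = 13.9
C3: 1.3(23.5) + 1.4(4.7) + 0.3(8.3) = 39.6
C4: 1.3(23.5) + 1.75(8.3) = 30.6 + 14.5 = 45.1
C5: 1.35(23.5) = 31.7
Combination 4 governs: w_u = 45.1 kN/m.

45.1 kN/m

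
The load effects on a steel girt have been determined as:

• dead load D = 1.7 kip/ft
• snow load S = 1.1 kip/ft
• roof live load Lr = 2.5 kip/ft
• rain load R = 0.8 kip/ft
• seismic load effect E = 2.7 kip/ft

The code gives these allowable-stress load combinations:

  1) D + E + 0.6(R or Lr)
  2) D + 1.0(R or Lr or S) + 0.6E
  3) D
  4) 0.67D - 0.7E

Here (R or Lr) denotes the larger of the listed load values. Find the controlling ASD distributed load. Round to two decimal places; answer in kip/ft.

5.90 kip/ft

(R or Lr) → Lr = 2.5 kip/ft; (R or Lr or S) → Lr = 2.5 kip/ft.
1) 1.0(1.7) + 1.0(2.7) + 0.6(2.5) = 1.70 + 2.70 + 1.50 = 5.90
2) 1.0(1.7) + 1.0(2.5) + 0.6(2.7) = 1.70 + 2.50 + 1.62 = 5.82
3) 1.0(1.7) = 1.70
4) 0.67(1.7) - 0.7(2.7) = 1.14 - 1.89 = -0.75
Maximum is from combination 1.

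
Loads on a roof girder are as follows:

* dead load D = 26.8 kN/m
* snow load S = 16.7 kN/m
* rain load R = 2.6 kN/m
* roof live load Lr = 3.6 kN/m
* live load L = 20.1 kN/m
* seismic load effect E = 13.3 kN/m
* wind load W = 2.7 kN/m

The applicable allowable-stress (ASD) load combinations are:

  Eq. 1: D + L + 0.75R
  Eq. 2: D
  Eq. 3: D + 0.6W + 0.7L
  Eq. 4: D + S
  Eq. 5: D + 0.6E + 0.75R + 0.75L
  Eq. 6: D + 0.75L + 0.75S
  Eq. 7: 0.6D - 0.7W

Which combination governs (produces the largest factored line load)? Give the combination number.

Combination 6

Eq. 1: 1.0(26.8) + 1.0(20.1) + 0.75(2.6) = 48.85
Eq. 2: 1.0(26.8) = 26.80
Eq. 3: 1.0(26.8) + 0.6(2.7) + 0.7(20.1) = 42.49
Eq. 4: 1.0(26.8) + 1.0(16.7) = 43.50
Eq. 5: 1.0(26.8) + 0.6(13.3) + 0.75(2.6) + 0.75(20.1) = 51.81
Eq. 6: 1.0(26.8) + 0.75(20.1) + 0.75(16.7) = 54.40
Eq. 7: 0.6(26.8) - 0.7(2.7) = 14.19
The largest value is 54.40 kN/m from combination 6.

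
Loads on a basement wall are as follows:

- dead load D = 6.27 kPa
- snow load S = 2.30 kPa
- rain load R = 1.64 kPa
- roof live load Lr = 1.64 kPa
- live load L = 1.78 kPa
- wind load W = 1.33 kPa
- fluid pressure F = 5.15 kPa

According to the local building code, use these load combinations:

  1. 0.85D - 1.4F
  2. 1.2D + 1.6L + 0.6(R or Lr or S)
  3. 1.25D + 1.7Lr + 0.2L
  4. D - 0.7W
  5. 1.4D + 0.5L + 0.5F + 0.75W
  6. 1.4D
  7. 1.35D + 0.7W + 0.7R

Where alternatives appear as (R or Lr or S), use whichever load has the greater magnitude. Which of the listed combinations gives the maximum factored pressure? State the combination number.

(R or Lr or S) → S = 2.30 kPa.
1. 0.85(6.27) - 1.4(5.15) = 5.33 - 7.21 = -1.88
2. 1.2(6.27) + 1.6(1.78) + 0.6(2.30) = 7.52 + 2.85 + 1.38 = 11.75
3. 1.25(6.27) + 1.7(1.64) + 0.2(1.78) = 10.98
4. 1.0(6.27) - 0.7(1.33) = 6.27 - 0.93 = 5.34
5. 1.4(6.27) + 0.5(1.78) + 0.5(5.15) + 0.75(1.33) = 13.24
6. 1.4(6.27) = 8.78
7. 1.35(6.27) + 0.7(1.33) + 0.7(1.64) = 8.46 + 0.93 + 1.15 = 10.54
The largest value is 13.24 kPa from combination 5.

Combination 5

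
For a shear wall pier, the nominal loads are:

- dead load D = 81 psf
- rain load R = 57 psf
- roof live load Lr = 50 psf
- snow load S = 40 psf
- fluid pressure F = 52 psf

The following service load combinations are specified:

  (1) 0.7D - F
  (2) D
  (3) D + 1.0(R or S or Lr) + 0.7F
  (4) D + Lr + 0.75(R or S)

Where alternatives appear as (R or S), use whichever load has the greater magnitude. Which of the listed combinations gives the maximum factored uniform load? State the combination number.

(R or S or Lr) → R = 57 psf; (R or S) → R = 57 psf.
(1) 0.7(81) - 1.0(52) = 56.7 - 52.0 = 4.7
(2) 1.0(81) = 81.0
(3) 1.0(81) + 1.0(57) + 0.7(52) = 81.0 + 57.0 + 36.4 = 174.4
(4) 1.0(81) + 1.0(50) + 0.75(57) = 81.0 + 50.0 + 42.8 = 173.8
The largest value is 174.4 psf from combination 3.

Combination 3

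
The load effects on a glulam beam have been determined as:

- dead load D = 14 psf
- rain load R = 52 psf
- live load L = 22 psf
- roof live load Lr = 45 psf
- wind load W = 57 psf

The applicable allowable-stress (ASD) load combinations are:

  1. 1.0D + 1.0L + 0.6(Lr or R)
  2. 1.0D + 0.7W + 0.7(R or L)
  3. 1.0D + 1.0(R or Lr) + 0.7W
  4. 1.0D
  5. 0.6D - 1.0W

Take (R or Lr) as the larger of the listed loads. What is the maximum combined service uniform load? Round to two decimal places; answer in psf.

(Lr or R) → R = 52 psf; (R or L) → R = 52 psf; (R or Lr) → R = 52 psf.
1. 1.0(14) + 1.0(22) + 0.6(52) = 14.00 + 22.00 + 31.20 = 67.20
2. 1.0(14) + 0.7(57) + 0.7(52) = 14.00 + 39.90 + 36.40 = 90.30
3. 1.0(14) + 1.0(52) + 0.7(57) = 14.00 + 52.00 + 39.90 = 105.90
4. 1.0(14) = 14.00
5. 0.6(14) - 1.0(57) = 8.40 - 57.00 = -48.60
The controlling combination is 3, giving 105.90 psf.

105.90 psf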